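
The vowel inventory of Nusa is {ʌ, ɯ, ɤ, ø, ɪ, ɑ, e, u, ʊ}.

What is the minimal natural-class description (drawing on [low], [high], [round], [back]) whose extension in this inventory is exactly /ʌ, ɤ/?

The class [−high], [−low], [+back] has exactly /ʌ, ɤ/ as its extension in this inventory. No smaller conjunction from the listed features achieves this: [−low, +back] alone would also admit /ɯ, u, ʊ/; [−high, +back] alone would also admit /ɑ/; [−high, −low] alone would also admit /ø, e/; and checking the remaining two-feature bundles turns up none with this extension.

[−high, −low, +back]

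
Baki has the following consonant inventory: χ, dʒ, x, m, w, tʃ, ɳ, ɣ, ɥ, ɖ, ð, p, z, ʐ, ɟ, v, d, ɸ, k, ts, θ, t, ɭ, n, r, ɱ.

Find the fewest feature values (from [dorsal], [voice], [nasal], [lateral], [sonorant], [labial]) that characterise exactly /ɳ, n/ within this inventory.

Every target segment is [+nasal], [−labial]; each remaining inventory member fails at least one of these. Each conjunct is needed — [−labial] alone would also admit /χ, dʒ, x, tʃ, …/; [+nasal] alone would also admit /m, ɱ/ — and no other single listed feature has exactly this extension, so two is the minimum.

[+nasal, −labial]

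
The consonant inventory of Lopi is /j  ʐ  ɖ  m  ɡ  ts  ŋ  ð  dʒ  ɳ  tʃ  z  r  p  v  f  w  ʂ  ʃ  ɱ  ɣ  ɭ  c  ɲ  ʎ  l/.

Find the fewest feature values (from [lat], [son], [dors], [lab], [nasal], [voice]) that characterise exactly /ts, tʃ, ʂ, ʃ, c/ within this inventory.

Every target segment is [-voice], [-labial]; each remaining inventory member fails at least one of these. Each conjunct is needed — [-labial] alone would also admit /j, ʐ, ɖ, ɡ, …/; [-voice] alone would also admit /p, f/ — and no other single listed feature has exactly this extension, so two is the minimum.

[-voice, -lab]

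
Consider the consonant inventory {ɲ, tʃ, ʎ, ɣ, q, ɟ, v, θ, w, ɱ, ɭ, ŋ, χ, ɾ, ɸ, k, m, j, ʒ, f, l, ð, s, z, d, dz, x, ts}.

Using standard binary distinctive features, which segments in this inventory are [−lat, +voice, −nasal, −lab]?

ɣ, ɟ, ɾ, j, ʒ, ð, z, d, dz

Eliminate segments failing any feature: /ɲ, ɱ, ŋ, m/ are [+nasal]; /tʃ, q, θ, χ, ɸ, k, f, s, x, ts/ are [−voice]; /ʎ, ɭ, l/ are [+lateral]; /v, w/ are [+labial]. The remaining /ɣ, ɟ, ɾ, j, ʒ, ð, z, d, dz/ satisfy [−lateral], [+voice], [−nasal], [−labial].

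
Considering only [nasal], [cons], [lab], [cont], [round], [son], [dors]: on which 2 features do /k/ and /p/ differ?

[labial], [dorsal]

/k/ (voiceless velar stop) and /p/ (voiceless bilabial stop) agree on [−nasal], [+consonantal], [−continuant], [−round], [−sonorant]. They differ on [labial] (/k/ [−], /p/ [+]), [dorsal] (/k/ [+], /p/ [−]).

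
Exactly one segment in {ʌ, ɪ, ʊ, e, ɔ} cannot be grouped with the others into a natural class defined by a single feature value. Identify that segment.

e

/ʌ, ɪ, ɔ, ʊ/ are all [−tense], but /e/ (mid front unrounded tense vowel) is [+tense]. No other single segment can be removed to leave a set sharing one feature value that the removed segment lacks, so /e/ is the odd one out.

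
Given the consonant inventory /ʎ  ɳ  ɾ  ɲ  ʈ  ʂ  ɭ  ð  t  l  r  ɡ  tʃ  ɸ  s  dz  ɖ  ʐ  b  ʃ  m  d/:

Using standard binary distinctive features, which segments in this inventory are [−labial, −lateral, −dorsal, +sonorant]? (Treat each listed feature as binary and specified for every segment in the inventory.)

ɳ, ɾ, r

Checking each segment against [−labial], [−lateral], [−dorsal], [+sonorant]: /ɳ/ (retroflex nasal), /ɾ/ (alveolar tap), /r/ (alveolar trill) satisfy every feature; every other segment in the inventory fails at least one.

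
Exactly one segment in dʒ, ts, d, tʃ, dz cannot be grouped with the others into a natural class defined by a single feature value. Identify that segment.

d

The remaining segments after removing /d/ share [+delayed release]; /d/ (voiced alveolar stop) is [−delayed release]. For every other candidate removal, the leftover set fails to share any single feature value that the removed segment lacks.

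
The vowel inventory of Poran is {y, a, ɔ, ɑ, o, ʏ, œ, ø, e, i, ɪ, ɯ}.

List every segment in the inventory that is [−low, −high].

ɔ, o, œ, ø, e

The [−low] segments are /y, ɔ, o, ʏ, œ, ø, e, i, ɪ, ɯ/.
Intersecting with [−high] leaves /ɔ, o, œ, ø, e/.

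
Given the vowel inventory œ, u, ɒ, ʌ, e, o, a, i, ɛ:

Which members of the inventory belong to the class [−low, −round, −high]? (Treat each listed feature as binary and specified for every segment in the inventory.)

Checking each segment against [−low], [−round], [−high]: /ʌ/ (mid back unrounded lax vowel), /e/ (mid front unrounded tense vowel), /ɛ/ (mid front unrounded lax vowel) satisfy every feature; every other segment in the inventory fails at least one.

ʌ, e, ɛ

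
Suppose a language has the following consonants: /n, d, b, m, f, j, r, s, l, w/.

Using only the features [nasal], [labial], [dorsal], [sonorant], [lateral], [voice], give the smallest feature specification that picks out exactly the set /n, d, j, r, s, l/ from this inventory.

Every target segment is [-labial] and no other inventory member is, so one feature is enough.

[-labial]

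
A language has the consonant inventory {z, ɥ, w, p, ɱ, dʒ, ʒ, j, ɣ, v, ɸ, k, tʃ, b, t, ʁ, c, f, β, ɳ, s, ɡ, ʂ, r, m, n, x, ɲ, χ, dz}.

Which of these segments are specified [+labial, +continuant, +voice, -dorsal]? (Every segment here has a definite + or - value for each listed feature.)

v, β

Checking each segment against [+labial], [+continuant], [+voice], [-dorsal]: /v/ (voiced labiodental fricative), /β/ (voiced bilabial fricative) satisfy every feature; every other segment in the inventory fails at least one.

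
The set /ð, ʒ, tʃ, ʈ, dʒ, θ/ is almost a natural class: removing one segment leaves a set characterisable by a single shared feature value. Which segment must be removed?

ʈ

[distributed] groups all but one: /ʒ, θ, tʃ, ð, dʒ/ share [+distributed] while /ʈ/ (voiceless retroflex stop) alone is [-distributed]. Removing any other segment would not leave a single-feature class that excludes it.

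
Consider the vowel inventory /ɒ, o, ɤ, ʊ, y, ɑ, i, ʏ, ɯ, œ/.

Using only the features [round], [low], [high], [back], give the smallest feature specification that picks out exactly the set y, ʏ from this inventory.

[+high, -back, +round]

Every target segment is [+high], [-back], [+round]; each remaining inventory member fails at least one of these. Each conjunct is needed — [-back, +round] alone would also admit /œ/; [+high, +round] alone would also admit /ʊ/; [+high, -back] alone would also admit /i/ — and no other combination of two listed features has exactly this extension, so three is the minimum.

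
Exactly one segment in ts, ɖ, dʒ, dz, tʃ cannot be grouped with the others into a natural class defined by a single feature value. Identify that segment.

ɖ

The remaining segments after removing /ɖ/ share [+delayed release]; /ɖ/ (voiced retroflex stop) is [-delayed release]. For every other candidate removal, the leftover set fails to share any single feature value that the removed segment lacks.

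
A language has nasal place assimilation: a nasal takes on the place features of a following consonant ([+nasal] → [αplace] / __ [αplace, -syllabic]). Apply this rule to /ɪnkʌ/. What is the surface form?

/n/ sits before the [+dorsal] consonant /k/, so it takes on [+dorsal] and surfaces as /ŋ/. The rest of the form is unaffected: [ɪŋkʌ].

[ɪŋkʌ]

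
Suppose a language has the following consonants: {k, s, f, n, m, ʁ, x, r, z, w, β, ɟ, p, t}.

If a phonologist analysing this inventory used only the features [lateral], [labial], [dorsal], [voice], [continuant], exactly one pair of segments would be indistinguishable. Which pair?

r, z

Both /r/ and /z/ are [-lateral], [-labial], [-dorsal], [+voice], [+continuant]. Since the list omits [sonorant] and [strident] — which do distinguish the alveolar trill from the voiced alveolar fricative — this pair collapses; all other pairs remain distinct.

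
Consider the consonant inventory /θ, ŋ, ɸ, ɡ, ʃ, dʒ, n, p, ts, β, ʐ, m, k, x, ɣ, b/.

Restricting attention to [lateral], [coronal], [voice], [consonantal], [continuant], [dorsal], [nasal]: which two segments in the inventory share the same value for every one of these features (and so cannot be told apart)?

θ, ʃ

On the given features, /θ/ and /ʃ/ have an identical profile: [−lateral], [+coronal], [−voice], [+consonantal], [+continuant], [−dorsal], [−nasal]. No other two segments in the inventory coincide on all 7 features. (They do differ in [strident] and [anterior], which are not among the given features.)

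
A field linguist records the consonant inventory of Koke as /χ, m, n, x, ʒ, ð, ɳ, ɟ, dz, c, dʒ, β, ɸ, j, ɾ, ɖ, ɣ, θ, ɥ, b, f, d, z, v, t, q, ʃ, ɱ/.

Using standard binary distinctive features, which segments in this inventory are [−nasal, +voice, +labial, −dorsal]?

Checking each segment against [−nasal], [+voice], [+labial], [−dorsal]: /β/ (voiced bilabial fricative), /b/ (voiced bilabial stop), /v/ (voiced labiodental fricative) satisfy every feature; every other segment in the inventory fails at least one.

β, b, v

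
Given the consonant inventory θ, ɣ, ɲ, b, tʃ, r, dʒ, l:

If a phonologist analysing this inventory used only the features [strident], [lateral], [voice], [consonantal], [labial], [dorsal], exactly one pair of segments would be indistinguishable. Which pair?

ɣ, ɲ

/ɣ/ (voiced velar fricative) and /ɲ/ (palatal nasal) are both [-strident], [-lateral], [+voice], [+consonantal], [-labial], [+dorsal], so none of the listed features separates them. (They do differ in [sonorant], [nasal], [continuant] and [back], which are not among the given features.) Every other pair in the inventory differs on at least one listed feature.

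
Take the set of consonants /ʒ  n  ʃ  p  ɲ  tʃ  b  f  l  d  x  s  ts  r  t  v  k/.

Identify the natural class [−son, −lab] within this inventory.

ʒ, ʃ, tʃ, d, x, s, ts, t, k

Eliminate segments failing any feature: /n, ɲ, l, r/ are [+sonorant]; /p, b, f, v/ are [+labial]. The remaining /ʒ, ʃ, tʃ, d, x, s, ts, t, k/ satisfy [−sonorant], [−labial].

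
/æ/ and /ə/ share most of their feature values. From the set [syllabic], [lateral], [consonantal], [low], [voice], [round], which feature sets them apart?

The two segments share [+syllabic], [−lateral], [−consonantal], [+voice], [−round]. The only feature from the list on which they differ: /æ/ is [+low] while /ə/ is [−low].

[low]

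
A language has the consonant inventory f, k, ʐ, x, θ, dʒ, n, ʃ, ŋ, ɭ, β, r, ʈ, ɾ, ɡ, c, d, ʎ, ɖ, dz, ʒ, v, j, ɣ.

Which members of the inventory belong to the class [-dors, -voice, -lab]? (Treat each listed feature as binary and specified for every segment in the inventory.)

First, the [-dorsal] segments are /f, ʐ, θ, dʒ, n, ʃ, ɭ, β, r, ʈ, ɾ, d, ɖ, dz, ʒ, v/.
Then [-voice] gives /f, θ, ʃ, ʈ/.
Within that set, [-labial] leaves /θ, ʃ, ʈ/.

θ, ʃ, ʈ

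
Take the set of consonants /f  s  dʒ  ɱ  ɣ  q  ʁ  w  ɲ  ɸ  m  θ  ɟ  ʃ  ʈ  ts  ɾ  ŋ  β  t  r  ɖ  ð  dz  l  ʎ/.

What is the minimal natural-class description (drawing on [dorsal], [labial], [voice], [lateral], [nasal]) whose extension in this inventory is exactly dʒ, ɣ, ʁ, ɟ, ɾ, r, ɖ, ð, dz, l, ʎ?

[+voice, −nasal, −labial]

Every target segment is [+voice], [−nasal], [−labial]; each remaining inventory member fails at least one of these. Each conjunct is needed — [−nasal, −labial] alone would also admit /s, q, θ, ʃ, …/; [+voice, −labial] alone would also admit /ɲ, ŋ/; [+voice, −nasal] alone would also admit /w, β/ — and no other combination of two listed features has exactly this extension, so three is the minimum.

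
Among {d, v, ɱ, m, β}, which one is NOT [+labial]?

d

/β, v, ɱ, m/ are all [+labial]; /d/ (voiced alveolar stop) is [−labial].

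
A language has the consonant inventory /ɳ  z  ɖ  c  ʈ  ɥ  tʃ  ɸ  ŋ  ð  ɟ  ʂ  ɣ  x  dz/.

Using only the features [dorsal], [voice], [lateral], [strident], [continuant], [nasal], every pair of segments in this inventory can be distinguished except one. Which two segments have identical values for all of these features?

Both /ɣ/ and /ɥ/ are [+dorsal], [+voice], [-lateral], [-strident], [+continuant], [-nasal]. Since the list omits [sonorant], [labial], [round] and [back] — which do distinguish the voiced velar fricative from the labial-palatal glide — this pair collapses; all other pairs remain distinct.

ɣ, ɥ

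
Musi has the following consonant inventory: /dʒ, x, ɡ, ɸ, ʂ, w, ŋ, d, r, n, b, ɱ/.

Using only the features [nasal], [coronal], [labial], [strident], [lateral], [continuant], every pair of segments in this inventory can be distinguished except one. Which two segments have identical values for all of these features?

/w/ (labial-velar glide) and /ɸ/ (voiceless bilabial fricative) are both [-nasal], [-coronal], [+labial], [-strident], [-lateral], [+continuant], so none of the listed features separates them. (They do differ in [sonorant], [voice], [round] and [dorsal], which are not among the given features.) Every other pair in the inventory differs on at least one listed feature.

w, ɸ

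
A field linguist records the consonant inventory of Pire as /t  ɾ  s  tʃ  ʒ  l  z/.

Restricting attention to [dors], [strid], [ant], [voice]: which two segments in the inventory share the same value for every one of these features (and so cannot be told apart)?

Both /ɾ/ and /l/ are [-dorsal], [-strident], [+anterior], [+voice]. Since the list omits [lateral] — which does distinguish the alveolar tap from the alveolar lateral approximant — this pair collapses; all other pairs remain distinct.

ɾ, l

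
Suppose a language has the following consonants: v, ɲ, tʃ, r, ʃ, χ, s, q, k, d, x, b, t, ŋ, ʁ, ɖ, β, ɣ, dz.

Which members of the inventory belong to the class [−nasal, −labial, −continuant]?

Eliminate segments failing any feature: /v, b, β/ are [+labial]; /ɲ, ŋ/ are [+nasal]; /r, ʃ, χ, s, x, ʁ, ɣ/ are [+continuant]. The remaining /tʃ, q, k, d, t, ɖ, dz/ satisfy [−nasal], [−labial], [−continuant].

tʃ, q, k, d, t, ɖ, dz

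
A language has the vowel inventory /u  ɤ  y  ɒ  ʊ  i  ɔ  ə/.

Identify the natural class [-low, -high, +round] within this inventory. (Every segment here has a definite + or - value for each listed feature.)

ɔ

Checking each segment against [-low], [-high], [+round]: /ɔ/ (mid back rounded lax vowel) satisfies every feature; every other segment in the inventory fails at least one.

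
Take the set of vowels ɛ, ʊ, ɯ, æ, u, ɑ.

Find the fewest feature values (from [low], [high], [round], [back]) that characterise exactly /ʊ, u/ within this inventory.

The target set is precisely the extension of [+round] in this inventory.

[+round]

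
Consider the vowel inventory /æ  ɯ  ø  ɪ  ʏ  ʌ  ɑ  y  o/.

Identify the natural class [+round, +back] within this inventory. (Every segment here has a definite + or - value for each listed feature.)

Eliminate segments failing any feature: /æ, ɯ, ɪ, ʌ, ɑ/ are [-round]; /ø, ʏ, y/ are [-back]. The remaining /o/ satisfy [+round], [+back].

o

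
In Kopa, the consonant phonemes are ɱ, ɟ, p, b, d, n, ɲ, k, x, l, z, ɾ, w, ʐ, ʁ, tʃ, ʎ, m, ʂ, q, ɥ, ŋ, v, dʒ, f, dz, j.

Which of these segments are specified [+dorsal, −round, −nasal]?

ɟ, k, x, ʁ, ʎ, q, j

Checking each segment against [+dorsal], [−round], [−nasal]: /ɟ/ (voiced palatal stop), /k/ (voiceless velar stop), /x/ (voiceless velar fricative), /ʁ/ (voiced uvular fricative), /ʎ/ (palatal lateral approximant), /q/ (voiceless uvular stop), among others, satisfy every feature; every other segment in the inventory fails at least one.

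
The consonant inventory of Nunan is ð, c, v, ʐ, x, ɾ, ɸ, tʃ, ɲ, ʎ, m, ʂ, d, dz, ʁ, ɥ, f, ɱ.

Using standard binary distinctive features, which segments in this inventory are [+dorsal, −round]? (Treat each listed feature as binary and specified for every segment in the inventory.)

c, x, ɲ, ʎ, ʁ

First, the [+dorsal] segments are /c, x, ɲ, ʎ, ʁ, ɥ/.
Intersecting with [−round] leaves /c, x, ɲ, ʎ, ʁ/.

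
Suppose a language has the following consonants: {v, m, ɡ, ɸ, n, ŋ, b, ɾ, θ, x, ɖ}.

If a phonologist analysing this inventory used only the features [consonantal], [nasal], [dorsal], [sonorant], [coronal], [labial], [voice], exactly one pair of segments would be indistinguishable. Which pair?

Both /b/ and /v/ are [+consonantal], [-nasal], [-dorsal], [-sonorant], [-coronal], [+labial], [+voice]. Since the list omits [continuant] — which does distinguish the voiced bilabial stop from the voiced labiodental fricative — this pair collapses; all other pairs remain distinct.

b, v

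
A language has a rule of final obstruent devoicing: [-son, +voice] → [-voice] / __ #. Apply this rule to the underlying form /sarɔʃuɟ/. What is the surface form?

Only the final segment /ɟ/ is both word-final and matches the structural description. It is a voiced palatal stop, so [-son, +voice] holds; changing it to [-voice] with all other features held fixed yields /c/ (voiceless palatal stop). No other segment meets both the structural description and the environment, so the output is [sarɔʃuc].

[sarɔʃuc]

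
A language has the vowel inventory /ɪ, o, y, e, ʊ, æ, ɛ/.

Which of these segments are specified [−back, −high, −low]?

e, ɛ

The [−back] segments are /ɪ, y, e, æ, ɛ/.
Among these, [−high] gives /e, æ, ɛ/.
Intersecting with [−low] leaves /e, ɛ/.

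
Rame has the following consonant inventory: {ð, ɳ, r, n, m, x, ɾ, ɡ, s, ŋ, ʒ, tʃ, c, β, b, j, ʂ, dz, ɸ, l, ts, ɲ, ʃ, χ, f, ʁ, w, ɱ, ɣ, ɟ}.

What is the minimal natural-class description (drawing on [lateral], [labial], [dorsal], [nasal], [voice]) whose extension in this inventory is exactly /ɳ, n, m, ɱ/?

[+nasal, −dorsal]

The class [+nasal], [−dorsal] has exactly /ɳ, n, m, ɱ/ as its extension in this inventory. No smaller conjunction from the listed features achieves this: [−dorsal] alone would also admit /ð, r, ɾ, s, …/; [+nasal] alone would also admit /ŋ, ɲ/; and checking the remaining single features turns up none with this extension.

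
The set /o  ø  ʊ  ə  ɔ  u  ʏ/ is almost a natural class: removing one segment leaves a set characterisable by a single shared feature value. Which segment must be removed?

ə

[round] groups all but one: /o, ʊ, u, ø, ʏ, ɔ/ share [+round] while /ə/ (mid central vowel (schwa)) alone is [-round]. Removing any other segment would not leave a single-feature class that excludes it.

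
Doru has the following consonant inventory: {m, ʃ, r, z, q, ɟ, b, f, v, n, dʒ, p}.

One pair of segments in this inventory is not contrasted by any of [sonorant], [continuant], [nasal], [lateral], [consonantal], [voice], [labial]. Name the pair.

dʒ, ɟ

Both /dʒ/ and /ɟ/ are [−sonorant], [−continuant], [−nasal], [−lateral], [+consonantal], [+voice], [−labial]. Since the list omits [strident], [delayed release] and [dorsal] — which do distinguish the voiced postalveolar affricate from the voiced palatal stop — this pair collapses; all other pairs remain distinct.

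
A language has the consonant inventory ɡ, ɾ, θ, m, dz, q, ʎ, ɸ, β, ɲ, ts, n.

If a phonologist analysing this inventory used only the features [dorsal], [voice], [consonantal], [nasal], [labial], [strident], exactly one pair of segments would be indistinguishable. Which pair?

ɡ, ʎ

Both /ɡ/ and /ʎ/ are [+dorsal], [+voice], [+consonantal], [−nasal], [−labial], [−strident]. Since the list omits [sonorant], [lateral] and [back] — which do distinguish the voiced velar stop from the palatal lateral approximant — this pair collapses; all other pairs remain distinct.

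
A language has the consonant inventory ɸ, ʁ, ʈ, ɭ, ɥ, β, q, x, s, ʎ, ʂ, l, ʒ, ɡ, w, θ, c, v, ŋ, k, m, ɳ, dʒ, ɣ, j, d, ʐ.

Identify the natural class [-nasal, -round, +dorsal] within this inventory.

The [-nasal] segments are /ɸ, ʁ, ʈ, ɭ, ɥ, β, q, x, s, ʎ, ʂ, l, ʒ, ɡ, w, θ, c, v, k, dʒ, ɣ, j, d, ʐ/.
Among these, [-round] gives /ɸ, ʁ, ʈ, ɭ, β, q, x, s, ʎ, ʂ, l, ʒ, ɡ, θ, c, v, k, dʒ, ɣ, j, d, ʐ/.
Of those, [+dorsal] leaves /ʁ, q, x, ʎ, ɡ, c, k, ɣ, j/.

ʁ, q, x, ʎ, ɡ, c, k, ɣ, j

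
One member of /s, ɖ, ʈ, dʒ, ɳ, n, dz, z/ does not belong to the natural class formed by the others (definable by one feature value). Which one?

The remaining segments after removing /dʒ/ share [−distributed]; /dʒ/ (voiced postalveolar affricate) is [+distributed]. For every other candidate removal, the leftover set fails to share any single feature value that the removed segment lacks.

dʒ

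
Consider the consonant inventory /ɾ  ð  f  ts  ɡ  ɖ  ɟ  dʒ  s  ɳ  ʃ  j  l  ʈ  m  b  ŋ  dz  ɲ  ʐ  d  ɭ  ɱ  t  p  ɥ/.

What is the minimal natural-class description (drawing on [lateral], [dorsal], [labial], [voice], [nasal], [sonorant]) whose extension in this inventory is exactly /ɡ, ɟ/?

/ɡ, ɟ/ are all [−sonorant], [+dorsal], and no other segment in the inventory matches both values. Dropping any one of them over-generates: [+dorsal] alone would also admit /j, ŋ, ɲ, ɥ/; [−sonorant] alone would also admit /ð, f, ts, ɖ, …/. No other single listed feature picks out exactly this set either, so fewer than two features will not do.

[−sonorant, +dorsal]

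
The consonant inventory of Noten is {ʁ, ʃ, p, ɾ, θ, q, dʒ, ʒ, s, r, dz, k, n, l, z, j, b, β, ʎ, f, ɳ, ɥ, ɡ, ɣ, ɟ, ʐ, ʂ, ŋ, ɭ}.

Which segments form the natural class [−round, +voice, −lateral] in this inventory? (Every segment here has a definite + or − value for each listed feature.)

Checking each segment against [−round], [+voice], [−lateral]: /ʁ/ (voiced uvular fricative), /ɾ/ (alveolar tap), /dʒ/ (voiced postalveolar affricate), /ʒ/ (voiced postalveolar fricative), /r/ (alveolar trill), /dz/ (voiced alveolar affricate), among others, satisfy every feature; every other segment in the inventory fails at least one.

ʁ, ɾ, dʒ, ʒ, r, dz, n, z, j, b, β, ɳ, ɡ, ɣ, ɟ, ʐ, ŋ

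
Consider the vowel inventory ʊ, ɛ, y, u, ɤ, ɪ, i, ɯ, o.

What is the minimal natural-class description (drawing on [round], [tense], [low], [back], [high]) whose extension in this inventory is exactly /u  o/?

[+back, +round, +tense]

The class [+back], [+round], [+tense] has exactly /u, o/ as its extension in this inventory. No smaller conjunction from the listed features achieves this: [+round, +tense] alone would also admit /y/; [+back, +tense] alone would also admit /ɤ, ɯ/; [+back, +round] alone would also admit /ʊ/; and checking the remaining two-feature bundles turns up none with this extension.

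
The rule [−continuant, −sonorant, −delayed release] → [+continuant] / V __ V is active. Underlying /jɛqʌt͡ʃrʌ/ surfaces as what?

[jɛχʌt͡ʃrʌ]

/q/ satisfies [−continuant, −sonorant, −delayed release] and sits in V __ V. The [+continuant] counterpart of the voiceless uvular stop is /χ/. Other segments in /jɛqʌt͡ʃrʌ/ either fail the structural description or are not in the environment, so the surface form is [jɛχʌt͡ʃrʌ].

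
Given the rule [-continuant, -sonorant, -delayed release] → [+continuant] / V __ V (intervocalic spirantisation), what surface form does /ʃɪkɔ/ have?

[ʃɪxɔ]

The only segment in the rule's environment that also matches [-continuant, -sonorant, -delayed release] is /k/. Applying [+continuant] turns the voiceless velar stop into /x/ (voiceless velar fricative), giving [ʃɪxɔ].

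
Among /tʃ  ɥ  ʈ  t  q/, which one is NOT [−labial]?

ɥ

/q, ʈ, tʃ, t/ are all [−labial]; /ɥ/ (labial-palatal glide) is [+labial].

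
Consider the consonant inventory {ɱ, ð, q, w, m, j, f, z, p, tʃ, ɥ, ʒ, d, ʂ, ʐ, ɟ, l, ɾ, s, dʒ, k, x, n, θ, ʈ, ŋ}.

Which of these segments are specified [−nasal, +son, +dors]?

First, the [−nasal] segments are /ð, q, w, j, f, z, p, tʃ, ɥ, ʒ, d, ʂ, ʐ, ɟ, l, ɾ, s, dʒ, k, x, θ, ʈ/.
Among these, [+sonorant] gives /w, j, ɥ, l, ɾ/.
Within that set, [+dorsal] leaves /w, j, ɥ/.

w, j, ɥ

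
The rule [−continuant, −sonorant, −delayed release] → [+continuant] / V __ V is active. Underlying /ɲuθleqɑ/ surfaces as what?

[ɲuθleχɑ]

The only segment in the rule's environment that also matches [−continuant, −sonorant, −delayed release] is /q/. Applying [+continuant] turns the voiceless uvular stop into /χ/ (voiceless uvular fricative), giving [ɲuθleχɑ].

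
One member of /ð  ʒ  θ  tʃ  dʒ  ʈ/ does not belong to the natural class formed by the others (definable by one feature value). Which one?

ʈ

/ð, tʃ, θ, ʒ, dʒ/ are all [+distributed], but /ʈ/ (voiceless retroflex stop) is [−distributed]. No other single segment can be removed to leave a set sharing one feature value that the removed segment lacks, so /ʈ/ is the odd one out.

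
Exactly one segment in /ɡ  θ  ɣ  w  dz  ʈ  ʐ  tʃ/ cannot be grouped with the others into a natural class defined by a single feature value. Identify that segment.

w

/ʈ, ɣ, ɡ, ʐ, dz, tʃ, θ/ are all [−sonorant], but /w/ (labial-velar glide) is [+sonorant]. No other single segment can be removed to leave a set sharing one feature value that the removed segment lacks, so /w/ is the odd one out.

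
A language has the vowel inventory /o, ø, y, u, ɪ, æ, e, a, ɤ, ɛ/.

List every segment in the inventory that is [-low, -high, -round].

e, ɤ, ɛ

Checking each segment against [-low], [-high], [-round]: /e/ (mid front unrounded tense vowel), /ɤ/ (mid back unrounded tense vowel), /ɛ/ (mid front unrounded lax vowel) satisfy every feature; every other segment in the inventory fails at least one.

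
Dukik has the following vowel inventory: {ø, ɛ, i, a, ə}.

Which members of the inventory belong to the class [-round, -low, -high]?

Checking each segment against [-round], [-low], [-high]: /ɛ/ (mid front unrounded lax vowel), /ə/ (mid central vowel (schwa)) satisfy every feature; every other segment in the inventory fails at least one.

ɛ, ə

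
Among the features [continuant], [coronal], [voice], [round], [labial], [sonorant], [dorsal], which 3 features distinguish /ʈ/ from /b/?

/ʈ/ (voiceless retroflex stop) and /b/ (voiced bilabial stop) agree on [-continuant], [-round], [-sonorant], [-dorsal]. They differ on [voice] (/ʈ/ [-], /b/ [+]), [labial] (/ʈ/ [-], /b/ [+]), [coronal] (/ʈ/ [+], /b/ [-]).

[voice], [labial], [coronal]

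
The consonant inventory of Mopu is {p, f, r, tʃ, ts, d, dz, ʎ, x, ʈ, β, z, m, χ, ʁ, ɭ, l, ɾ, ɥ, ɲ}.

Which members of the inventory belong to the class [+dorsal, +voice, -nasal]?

First, the [+dorsal] segments are /ʎ, x, χ, ʁ, ɥ, ɲ/.
Intersecting with [+voice] gives /ʎ, ʁ, ɥ, ɲ/.
Among these, [-nasal] leaves /ʎ, ʁ, ɥ/.

ʎ, ʁ, ɥ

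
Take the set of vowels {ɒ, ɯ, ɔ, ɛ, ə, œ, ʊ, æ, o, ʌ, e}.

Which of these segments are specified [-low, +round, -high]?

Checking each segment against [-low], [+round], [-high]: /ɔ/ (mid back rounded lax vowel), /œ/ (mid front rounded lax vowel), /o/ (mid back rounded tense vowel) satisfy every feature; every other segment in the inventory fails at least one.

ɔ, œ, o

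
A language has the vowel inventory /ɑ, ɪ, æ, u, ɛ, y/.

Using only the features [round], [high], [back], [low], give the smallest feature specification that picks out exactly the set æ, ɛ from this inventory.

[−high, −back]

/æ, ɛ/ are all [−high], [−back], and no other segment in the inventory matches both values. Dropping any one of them over-generates: [−back] alone would also admit /ɪ, y/; [−high] alone would also admit /ɑ/. No other single listed feature picks out exactly this set either, so fewer than two features will not do.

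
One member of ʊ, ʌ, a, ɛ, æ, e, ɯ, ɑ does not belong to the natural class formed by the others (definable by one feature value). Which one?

ʊ

The remaining segments after removing /ʊ/ share [−round]; /ʊ/ (high back rounded lax vowel) is [+round]. For every other candidate removal, the leftover set fails to share any single feature value that the removed segment lacks.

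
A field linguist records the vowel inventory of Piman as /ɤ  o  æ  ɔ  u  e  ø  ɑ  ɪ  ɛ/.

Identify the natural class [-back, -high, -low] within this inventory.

e, ø, ɛ

Checking each segment against [-back], [-high], [-low]: /e/ (mid front unrounded tense vowel), /ø/ (mid front rounded tense vowel), /ɛ/ (mid front unrounded lax vowel) satisfy every feature; every other segment in the inventory fails at least one.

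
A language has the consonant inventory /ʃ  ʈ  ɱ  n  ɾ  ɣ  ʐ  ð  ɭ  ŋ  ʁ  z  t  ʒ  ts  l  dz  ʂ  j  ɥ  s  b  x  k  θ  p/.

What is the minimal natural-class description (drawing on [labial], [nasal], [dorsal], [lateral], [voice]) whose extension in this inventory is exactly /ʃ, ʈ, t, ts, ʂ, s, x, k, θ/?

Every target segment is [-voice], [-labial]; each remaining inventory member fails at least one of these. Each conjunct is needed — [-labial] alone would also admit /n, ɾ, ɣ, ʐ, …/; [-voice] alone would also admit /p/ — and no other single listed feature has exactly this extension, so two is the minimum.

[-voice, -labial]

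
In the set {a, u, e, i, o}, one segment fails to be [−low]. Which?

/i, o, e, u/ are all [−low]; /a/ (low unrounded vowel) is [+low].

a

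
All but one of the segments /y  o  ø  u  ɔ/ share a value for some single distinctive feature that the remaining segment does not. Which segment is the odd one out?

[tense] groups all but one: /u, o, y, ø/ share [+tense] while /ɔ/ (mid back rounded lax vowel) alone is [−tense]. Removing any other segment would not leave a single-feature class that excludes it.

ɔ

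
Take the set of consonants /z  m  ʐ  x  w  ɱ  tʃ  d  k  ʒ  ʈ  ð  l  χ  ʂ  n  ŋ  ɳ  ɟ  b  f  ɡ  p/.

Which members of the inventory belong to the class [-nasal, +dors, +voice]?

w, ɟ, ɡ

Among the inventory, the [-nasal] segments are /z, ʐ, x, w, tʃ, d, k, ʒ, ʈ, ð, l, χ, ʂ, ɟ, b, f, ɡ, p/.
Of those, [+dorsal] gives /x, w, k, χ, ɟ, ɡ/.
Within that set, [+voice] leaves /w, ɟ, ɡ/.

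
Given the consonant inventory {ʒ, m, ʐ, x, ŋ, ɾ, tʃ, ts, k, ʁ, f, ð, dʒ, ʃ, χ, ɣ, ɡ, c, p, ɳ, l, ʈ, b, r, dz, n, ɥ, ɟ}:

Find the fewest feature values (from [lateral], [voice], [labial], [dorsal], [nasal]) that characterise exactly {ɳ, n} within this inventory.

[+nasal, −labial, −dorsal]

The class [+nasal], [−labial], [−dorsal] has exactly /ɳ, n/ as its extension in this inventory. No smaller conjunction from the listed features achieves this: [−labial, −dorsal] alone would also admit /ʒ, ʐ, ɾ, tʃ, …/; [+nasal, −dorsal] alone would also admit /m/; [+nasal, −labial] alone would also admit /ŋ/; and checking the remaining two-feature bundles turns up none with this extension.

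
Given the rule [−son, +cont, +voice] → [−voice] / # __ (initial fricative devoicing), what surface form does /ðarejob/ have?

The only segment in the rule's environment that also matches [−son, +cont, +voice] is /ð/. Applying [−voice] turns the voiced dental fricative into /θ/ (voiceless dental fricative), giving [θarejob].

[θarejob]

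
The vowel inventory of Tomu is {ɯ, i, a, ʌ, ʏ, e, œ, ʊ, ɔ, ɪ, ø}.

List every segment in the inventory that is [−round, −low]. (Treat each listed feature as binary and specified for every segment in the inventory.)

ɯ, i, ʌ, e, ɪ

The [−round] segments are /ɯ, i, a, ʌ, e, ɪ/.
Within that set, [−low] leaves /ɯ, i, ʌ, e, ɪ/.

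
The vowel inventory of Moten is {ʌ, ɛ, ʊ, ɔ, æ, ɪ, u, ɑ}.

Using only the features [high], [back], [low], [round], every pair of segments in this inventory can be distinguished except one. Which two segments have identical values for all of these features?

u, ʊ

/u/ (high back rounded tense vowel) and /ʊ/ (high back rounded lax vowel) are both [+high], [+back], [-low], [+round], so none of the listed features separates them. (They do differ in [tense], which is not among the given features.) Every other pair in the inventory differs on at least one listed feature.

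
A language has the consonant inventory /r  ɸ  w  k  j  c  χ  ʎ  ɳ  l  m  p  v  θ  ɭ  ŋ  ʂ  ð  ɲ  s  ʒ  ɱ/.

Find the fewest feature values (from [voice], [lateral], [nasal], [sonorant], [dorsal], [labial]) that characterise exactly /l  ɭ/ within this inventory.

The class [+lateral], [-dorsal] has exactly /l, ɭ/ as its extension in this inventory. No smaller conjunction from the listed features achieves this: [-dorsal] alone would also admit /r, ɸ, ɳ, m, …/; [+lateral] alone would also admit /ʎ/; and checking the remaining single features turns up none with this extension.

[+lateral, -dorsal]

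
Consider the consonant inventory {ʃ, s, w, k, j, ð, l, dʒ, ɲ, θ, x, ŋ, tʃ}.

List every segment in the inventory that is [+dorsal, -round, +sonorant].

j, ɲ, ŋ

Checking each segment against [+dorsal], [-round], [+sonorant]: /j/ (palatal glide), /ɲ/ (palatal nasal), /ŋ/ (velar nasal) satisfy every feature; every other segment in the inventory fails at least one.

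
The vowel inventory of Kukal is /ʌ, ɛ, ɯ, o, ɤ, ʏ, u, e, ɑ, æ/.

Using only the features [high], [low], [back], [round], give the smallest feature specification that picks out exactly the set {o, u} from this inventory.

The class [+back], [+round] has exactly /o, u/ as its extension in this inventory. No smaller conjunction from the listed features achieves this: [+round] alone would also admit /ʏ/; [+back] alone would also admit /ʌ, ɯ, ɤ, ɑ/; and checking the remaining single features turns up none with this extension.

[+back, +round]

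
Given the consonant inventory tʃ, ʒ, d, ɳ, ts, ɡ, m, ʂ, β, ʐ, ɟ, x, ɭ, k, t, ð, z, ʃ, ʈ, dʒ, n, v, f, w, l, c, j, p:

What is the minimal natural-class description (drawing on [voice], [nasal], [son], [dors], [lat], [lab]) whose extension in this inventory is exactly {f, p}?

The class [−voice], [+labial] has exactly /f, p/ as its extension in this inventory. No smaller conjunction from the listed features achieves this: [+labial] alone would also admit /m, β, v, w/; [−voice] alone would also admit /tʃ, ts, ʂ, x, …/; and checking the remaining single features turns up none with this extension.

[−voice, +lab]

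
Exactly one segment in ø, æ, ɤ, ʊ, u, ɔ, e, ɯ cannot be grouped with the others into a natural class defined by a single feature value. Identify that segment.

The remaining segments after removing /æ/ share [−low]; /æ/ (low front unrounded vowel) is [+low]. For every other candidate removal, the leftover set fails to share any single feature value that the removed segment lacks.

æ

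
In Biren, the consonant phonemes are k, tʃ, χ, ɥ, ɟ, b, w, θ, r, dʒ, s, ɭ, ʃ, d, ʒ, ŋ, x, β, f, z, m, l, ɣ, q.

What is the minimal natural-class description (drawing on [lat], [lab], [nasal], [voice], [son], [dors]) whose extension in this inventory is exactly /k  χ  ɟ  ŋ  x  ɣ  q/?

[−lab, +dors]

/k, χ, ɟ, ŋ, x, ɣ, q/ are all [−labial], [+dorsal], and no other segment in the inventory matches both values. Dropping any one of them over-generates: [+dorsal] alone would also admit /ɥ, w/; [−labial] alone would also admit /tʃ, θ, r, dʒ, …/. No other single listed feature picks out exactly this set either, so fewer than two features will not do.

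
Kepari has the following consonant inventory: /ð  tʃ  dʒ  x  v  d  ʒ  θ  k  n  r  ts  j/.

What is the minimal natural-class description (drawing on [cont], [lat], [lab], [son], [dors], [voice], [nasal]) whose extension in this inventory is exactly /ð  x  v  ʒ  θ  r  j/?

The target set is precisely the extension of [+continuant] in this inventory.

[+cont]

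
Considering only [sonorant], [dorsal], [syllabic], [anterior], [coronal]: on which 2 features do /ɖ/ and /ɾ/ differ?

[sonorant], [anterior]

The two segments share [−dorsal], [−syllabic], [+coronal]. The only features from the list on which they differ: /ɖ/ is [−sonorant] while /ɾ/ is [+sonorant]; /ɖ/ is [−anterior] while /ɾ/ is [+anterior].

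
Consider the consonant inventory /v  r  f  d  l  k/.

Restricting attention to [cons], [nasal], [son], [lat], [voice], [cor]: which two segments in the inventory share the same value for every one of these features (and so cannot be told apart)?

f, k

On the given features, /f/ and /k/ have an identical profile: [+consonantal], [−nasal], [−sonorant], [−lateral], [−voice], [−coronal]. No other two segments in the inventory coincide on all 6 features. (They do differ in [continuant], [labial] and [dorsal], which are not among the given features.)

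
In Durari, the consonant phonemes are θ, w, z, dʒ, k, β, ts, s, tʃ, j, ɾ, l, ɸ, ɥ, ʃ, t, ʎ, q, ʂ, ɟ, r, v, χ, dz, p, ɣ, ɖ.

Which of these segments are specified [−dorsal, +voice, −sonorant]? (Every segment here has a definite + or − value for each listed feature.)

z, dʒ, β, v, dz, ɖ

Eliminate segments failing any feature: /θ, ts, s, tʃ, ɸ, ʃ, t, ʂ, p/ are [−voice]; /w, k, j, ɥ, ʎ, q, ɟ, χ, ɣ/ are [+dorsal]; /ɾ, l, r/ are [+sonorant]. The remaining /z, dʒ, β, v, dz, ɖ/ satisfy [−dorsal], [+voice], [−sonorant].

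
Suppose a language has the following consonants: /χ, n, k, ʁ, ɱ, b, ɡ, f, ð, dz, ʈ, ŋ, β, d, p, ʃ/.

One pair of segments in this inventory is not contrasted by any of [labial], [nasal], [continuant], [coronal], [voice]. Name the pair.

/d/ (voiced alveolar stop) and /dz/ (voiced alveolar affricate) are both [-labial], [-nasal], [-continuant], [+coronal], [+voice], so none of the listed features separates them. (They do differ in [strident] and [delayed release], which are not among the given features.) Every other pair in the inventory differs on at least one listed feature.

d, dz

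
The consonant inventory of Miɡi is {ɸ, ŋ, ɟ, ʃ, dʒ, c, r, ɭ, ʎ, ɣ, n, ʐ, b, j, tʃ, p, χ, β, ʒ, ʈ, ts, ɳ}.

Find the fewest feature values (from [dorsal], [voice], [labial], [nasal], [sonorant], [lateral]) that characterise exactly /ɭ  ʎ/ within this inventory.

/ɭ, ʎ/ are exactly the [+lateral] segments in the inventory, so a single feature suffices.

[+lateral]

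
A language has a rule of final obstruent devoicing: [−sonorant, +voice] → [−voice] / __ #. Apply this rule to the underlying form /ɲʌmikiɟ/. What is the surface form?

[ɲʌmikic]

The only segment in the rule's environment that also matches [−sonorant, +voice] is /ɟ/. Applying [−voice] turns the voiced palatal stop into /c/ (voiceless palatal stop), giving [ɲʌmikic].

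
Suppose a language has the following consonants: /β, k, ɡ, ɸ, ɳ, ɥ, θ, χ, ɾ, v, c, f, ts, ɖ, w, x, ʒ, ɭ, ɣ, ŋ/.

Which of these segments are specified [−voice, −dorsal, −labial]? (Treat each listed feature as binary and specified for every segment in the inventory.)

θ, ts

The [−voice] segments are /k, ɸ, θ, χ, c, f, ts, x/.
Among these, [−dorsal] gives /ɸ, θ, f, ts/.
Then [−labial] leaves /θ, ts/.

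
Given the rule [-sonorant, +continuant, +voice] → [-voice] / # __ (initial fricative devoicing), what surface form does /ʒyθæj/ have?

[ʃyθæj]

Only the initial segment /ʒ/ is both word-initial and matches the structural description. It is a voiced postalveolar fricative, so [-sonorant, +continuant, +voice] holds; changing it to [-voice] with all other features held fixed yields /ʃ/ (voiceless postalveolar fricative). No other segment meets both the structural description and the environment, so the output is [ʃyθæj].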